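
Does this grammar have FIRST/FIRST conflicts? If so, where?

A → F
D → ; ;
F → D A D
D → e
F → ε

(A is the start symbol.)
No FIRST/FIRST conflicts.

FIRST sets of the non-terminals at (or reachable through a nullable prefix from) the front of some alternative:
  FIRST(D) = { ';', 'e' }

Productions for D:
  D → ; ;: FIRST = { ';' }
  D → e: FIRST = { 'e' }
Productions for F:
  F → D A D: FIRST = { ';', 'e' }
  F → ε: FIRST = { ε }
A has only one production, so no FIRST/FIRST conflict is possible there.

All alternatives of each non-terminal have pairwise disjoint FIRST sets.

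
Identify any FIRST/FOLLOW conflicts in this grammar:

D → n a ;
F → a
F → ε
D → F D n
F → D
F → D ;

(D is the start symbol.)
A FIRST/FOLLOW conflict occurs when a non-terminal N has a nullable alternative N → β (β ⇒* ε) and another alternative N → α with FIRST(α) ∩ FOLLOW(N) ≠ ∅: on such a lookahead the parser cannot decide between expanding α and letting N vanish via β.

Nullable non-terminals: F.
FIRST sets used below: FIRST(D) = { 'a', 'n' }

F: nullable alternative(s) F → ε; FOLLOW(F) = { 'a', 'n' }
  F → a: FIRST \ {ε} = { 'a' } — overlaps FOLLOW(F) on { 'a' }: CONFLICT
  F → ε: FIRST \ {ε} = { } — this is the only nullable alternative, skip
  F → D: FIRST \ {ε} = { 'a', 'n' } — overlaps FOLLOW(F) on { 'a', 'n' }: CONFLICT
  F → D ;: FIRST \ {ε} = { 'a', 'n' } — overlaps FOLLOW(F) on { 'a', 'n' }: CONFLICT

D has no nullable alternative, so no FIRST/FOLLOW check is needed there.

So the grammar has 3 FIRST/FOLLOW conflicts (marked CONFLICT above).

Answer: Yes. F → a with FOLLOW(F) on { 'a' }; F → D with FOLLOW(F) on { 'a', 'n' }; F → D ';' with FOLLOW(F) on { 'a', 'n' }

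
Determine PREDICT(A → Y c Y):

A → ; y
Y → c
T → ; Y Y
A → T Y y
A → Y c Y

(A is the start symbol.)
{ 'c' }

PREDICT(A → Y c Y) = (FIRST(RHS) \ {ε}) ∪ (FOLLOW(A) if ε ∈ FIRST(RHS), i.e. RHS ⇒* ε)
FIRST(Y) = { 'c' }
FIRST(Y c Y) = { 'c' }
ε ∉ FIRST(Y c Y), so FOLLOW(A) is not added.
PREDICT(A → Y c Y) = { 'c' }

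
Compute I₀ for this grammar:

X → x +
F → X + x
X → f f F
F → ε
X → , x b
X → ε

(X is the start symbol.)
First, augment the grammar with X' → X
I₀ = CLOSURE({ [X' → . X] }):
  [X' → . X] has the dot before X: add [X → . x +], [X → . f f F], [X → . , x b], [X → .]
No further items can be added.

I₀ = { [X → . , x b], [X → . f f F], [X → . x +], [X → .], [X' → . X] }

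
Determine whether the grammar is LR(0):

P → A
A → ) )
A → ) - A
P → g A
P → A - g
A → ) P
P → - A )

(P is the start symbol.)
A grammar is LR(0) if no state in the canonical LR(0) collection has:
  - both a shift item (dot before a terminal) and a complete item (shift-reduce conflict), or
  - two or more complete items (reduce-reduce conflict; the accept item [P' → P .] counts as a complete item here).

Augment with P' → P and build the canonical LR(0) collection (I0 = CLOSURE({[P' → . P]}), then GOTO on every symbol after a dot until no new states appear). It has 15 states:
  I0: { [A → . ) )], [A → . ) - A], [A → . ) P], [P → . - A )], [P → . A - g], [P → . A], [P → . g A], [P' → . P] }  — shift
  I1: { [A → ) . )], [A → ) . - A], [A → ) . P], [A → . ) )], [A → . ) - A], [A → . ) P], [P → . - A )], [P → . A - g], [P → . A], [P → . g A] }  — shift
  I2: { [A → . ) )], [A → . ) - A], [A → . ) P], [P → - . A )] }  — shift
  I3: { [P → A . - g], [P → A .] }  — shift, reduce
  I4: { [P' → P .] }  — accept
  I5: { [A → . ) )], [A → . ) - A], [A → . ) P], [P → g . A] }  — shift
  I6: { [P → g A .] }  — reduce
  I7: { [P → A - . g] }  — shift
  I8: { [P → A - g .] }  — reduce
  I9: { [P → - A . )] }  — shift
  I10: { [P → - A ) .] }  — reduce
  I11: { [A → ) ) .], [A → ) . )], [A → ) . - A], [A → ) . P], [A → . ) )], [A → . ) - A], [A → . ) P], [P → . - A )], [P → . A - g], [P → . A], [P → . g A] }  — shift, reduce
  I12: { [A → ) - . A], [A → . ) )], [A → . ) - A], [A → . ) P], [P → - . A )] }  — shift
  I13: { [A → ) P .] }  — reduce
  I14: { [A → ) - A .], [P → - A . )] }  — shift, reduce

Conflict in state I3:
  Shift-reduce conflict between [P → A .] and [P → A . - g]
So the grammar is NOT LR(0).

Answer: No. Shift-reduce conflict between [P → A .] and [P → A . - g]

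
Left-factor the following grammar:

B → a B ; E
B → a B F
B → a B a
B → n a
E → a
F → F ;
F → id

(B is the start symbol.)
B → a B B'
B' → ; E
B' → F
B' → a
B → n a
E → a
F → F ;
F → id

Left-factoring transforms A → αβ₁ | αβ₂ into A → αA' and A' → β₁ | β₂
(α is the longest common prefix among the alternatives). Repeat until
no nonterminal has two alternatives with a common prefix.

Round 1: B has alternatives sharing prefix 'a B'. Introduce B': B → a B B'
  Add: B' → ; E
  Add: B' → F
  Add: B' → a

No remaining common prefixes — done.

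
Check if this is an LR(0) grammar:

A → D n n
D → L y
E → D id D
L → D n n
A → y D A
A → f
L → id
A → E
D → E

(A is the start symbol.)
A grammar is LR(0) if no state in the canonical LR(0) collection has:
  - both a shift item (dot before a terminal) and a complete item (shift-reduce conflict), or
  - two or more complete items (reduce-reduce conflict; the accept item [A' → A .] counts as a complete item here).

Augment with A' → A and build the canonical LR(0) collection (I0 = CLOSURE({[A' → . A]}), then GOTO on every symbol after a dot until no new states appear). It has 19 states:
  I0: { [A → . D n n], [A → . E], [A → . f], [A → . y D A], [A' → . A], [D → . E], [D → . L y], [E → . D id D], [L → . D n n], [L → . id] }  — shift
  I1: { [A' → A .] }  — accept
  I2: { [A → D . n n], [E → D . id D], [L → D . n n] }  — shift
  I3: { [A → E .], [D → E .] }  — 2 reduces
  I4: { [D → L . y] }  — shift
  I5: { [A → f .] }  — reduce
  I6: { [L → id .] }  — reduce
  I7: { [A → y . D A], [D → . E], [D → . L y], [E → . D id D], [L → . D n n], [L → . id] }  — shift
  I8: { [A → . D n n], [A → . E], [A → . f], [A → . y D A], [A → y D . A], [D → . E], [D → . L y], [E → . D id D], [E → D . id D], [L → . D n n], [L → . id], [L → D . n n] }  — shift
  I9: { [D → E .] }  — reduce
  I10: { [A → y D A .] }  — reduce
  I11: { [D → . E], [D → . L y], [E → . D id D], [E → D id . D], [L → . D n n], [L → . id], [L → id .] }  — shift, reduce
  I12: { [L → D n . n] }  — shift
  I13: { [L → D n n .] }  — reduce
  I14: { [E → D . id D], [E → D id D .], [L → D . n n] }  — shift, reduce
  I15: { [D → . E], [D → . L y], [E → . D id D], [E → D id . D], [L → . D n n], [L → . id] }  — shift
  I16: { [D → L y .] }  — reduce
  I17: { [A → D n . n], [L → D n . n] }  — shift
  I18: { [A → D n n .], [L → D n n .] }  — 2 reduces

Conflict in state I3:
  Reduce-reduce conflict: [A → E .] and [D → E .]
So the grammar is NOT LR(0).

Answer: No. Reduce-reduce conflict: [A → E .] and [D → E .]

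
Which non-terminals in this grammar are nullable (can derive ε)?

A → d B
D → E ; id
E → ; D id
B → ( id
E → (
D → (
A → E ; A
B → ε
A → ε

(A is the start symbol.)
{ 'A', 'B' }

ε-productions: B → ε, A → ε
So B, A are immediately nullable.
No further non-terminal can be added: every production for the remaining non-terminals contains a terminal or a non-nullable non-terminal.
Nullable = { 'A', 'B' }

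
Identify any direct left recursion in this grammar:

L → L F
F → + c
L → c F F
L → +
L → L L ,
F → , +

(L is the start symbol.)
Direct left recursion occurs when N → N α for some non-terminal N (the right-hand side begins with the left-hand side itself).

L → L F: LEFT RECURSIVE (starts with L)
F → + c: starts with '+'
L → c F F: starts with c
L → +: starts with '+'
L → L L ,: LEFT RECURSIVE (starts with L)
F → , +: starts with ','

The grammar has direct left recursion on: L.

Answer: Yes, L is left-recursive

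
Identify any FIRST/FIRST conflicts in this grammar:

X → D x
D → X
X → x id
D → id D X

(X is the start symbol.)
FIRST sets of the non-terminals at (or reachable through a nullable prefix from) the front of some alternative:
  FIRST(D) = { 'id', 'x' }
  FIRST(X) = { 'id', 'x' }

Productions for X:
  X → D x: FIRST = { 'id', 'x' }
  X → x id: FIRST = { 'x' }
Productions for D:
  D → X: FIRST = { 'id', 'x' }
  D → id D X: FIRST = { 'id' }

Conflict for X: X → D x and X → x id
  Overlap: { 'x' }
Conflict for D: D → X and D → id D X
  Overlap: { 'id' }

Answer: Yes. X → D x / X → x id on { 'x' }; D → X / D → id D X on { 'id' }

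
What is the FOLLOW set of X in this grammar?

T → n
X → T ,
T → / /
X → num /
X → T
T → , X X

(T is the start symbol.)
{ $, ',', '/', 'n', 'num' }

In T → , X X: X is followed by X, add FIRST(X) \ {ε} = { ',', '/', 'n', 'num' }
In T → , X X: X is at the end, add FOLLOW(T)

The FOLLOW sets referred to above (computed the same way, to a fixed point):
  FOLLOW(T) = { $, ',', '/', 'n', 'num' }

Taking the union: FOLLOW(X) = { $, ',', '/', 'n', 'num' }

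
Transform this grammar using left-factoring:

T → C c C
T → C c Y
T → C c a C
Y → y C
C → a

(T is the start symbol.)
T → C c T'
T' → C
T' → Y
T' → a C
Y → y C
C → a

Left-factoring transforms A → αβ₁ | αβ₂ into A → αA' and A' → β₁ | β₂
(α is the longest common prefix among the alternatives). Repeat until
no nonterminal has two alternatives with a common prefix.

Round 1: T has alternatives sharing prefix 'C c'. Introduce T': T → C c T'
  Add: T' → C
  Add: T' → Y
  Add: T' → a C

No remaining common prefixes — done.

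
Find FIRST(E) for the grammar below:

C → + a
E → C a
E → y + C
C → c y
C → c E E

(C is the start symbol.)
To compute FIRST(E), examine every production with E on the left-hand side, reading each right-hand side left to right until a non-nullable symbol is reached.

FIRST sets of the other non-terminals involved (by the same procedure, iterated to a fixed point):
  FIRST(C) = { '+', 'c' }

From E → C a:
  - C is a non-terminal: add FIRST(C) \ {ε} = { '+', 'c' }
    C is not nullable, so stop
From E → y + C:
  - y is a terminal: add 'y' and stop

Collecting: FIRST(E) = { '+', 'c', 'y' }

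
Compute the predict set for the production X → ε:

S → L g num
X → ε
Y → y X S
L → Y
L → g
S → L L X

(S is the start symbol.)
{ $, 'g', 'y' }

PREDICT(X → ε) = (FIRST(RHS) \ {ε}) ∪ (FOLLOW(X) if ε ∈ FIRST(RHS), i.e. RHS ⇒* ε)
The right-hand side is ε (FIRST(ε) = { ε }), so the predict set is FOLLOW(X) = { $, 'g', 'y' }
PREDICT(X → ε) = { $, 'g', 'y' }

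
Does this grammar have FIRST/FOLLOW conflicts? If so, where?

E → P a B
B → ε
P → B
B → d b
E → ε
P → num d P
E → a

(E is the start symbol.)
No FIRST/FOLLOW conflicts.

A FIRST/FOLLOW conflict occurs when a non-terminal N has a nullable alternative N → β (β ⇒* ε) and another alternative N → α with FIRST(α) ∩ FOLLOW(N) ≠ ∅: on such a lookahead the parser cannot decide between expanding α and letting N vanish via β.

Nullable non-terminals: B, E, P.
FIRST sets used below: FIRST(P) = { 'd', 'num', ε }, FIRST(B) = { 'd', ε }

B: nullable alternative(s) B → ε; FOLLOW(B) = { $, 'a' }
  B → ε: FIRST \ {ε} = { } — this is the only nullable alternative, skip
  B → d b: FIRST \ {ε} = { 'd' } — disjoint from FOLLOW(B)

E: nullable alternative(s) E → ε; FOLLOW(E) = { $ }
  E → P a B: FIRST \ {ε} = { 'a', 'd', 'num' } — disjoint from FOLLOW(E)
  E → ε: FIRST \ {ε} = { } — this is the only nullable alternative, skip
  E → a: FIRST \ {ε} = { 'a' } — disjoint from FOLLOW(E)

P: nullable alternative(s) P → B; FOLLOW(P) = { 'a' }
  P → B: FIRST \ {ε} = { 'd' } — this is the only nullable alternative, skip
  P → num d P: FIRST \ {ε} = { 'num' } — disjoint from FOLLOW(P)

No FIRST/FOLLOW conflicts found.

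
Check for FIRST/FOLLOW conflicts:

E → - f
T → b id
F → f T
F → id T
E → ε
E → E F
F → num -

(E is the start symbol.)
Yes. E → E F with FOLLOW(E) on { 'f', 'id', 'num' }

A FIRST/FOLLOW conflict occurs when a non-terminal N has a nullable alternative N → β (β ⇒* ε) and another alternative N → α with FIRST(α) ∩ FOLLOW(N) ≠ ∅: on such a lookahead the parser cannot decide between expanding α and letting N vanish via β.

Nullable non-terminals: E.
FIRST sets used below: FIRST(E) = { '-', 'f', 'id', 'num', ε }, FIRST(F) = { 'f', 'id', 'num' }

E: nullable alternative(s) E → ε; FOLLOW(E) = { $, 'f', 'id', 'num' }
  E → - f: FIRST \ {ε} = { '-' } — disjoint from FOLLOW(E)
  E → ε: FIRST \ {ε} = { } — this is the only nullable alternative, skip
  E → E F: FIRST \ {ε} = { '-', 'f', 'id', 'num' } — overlaps FOLLOW(E) on { 'f', 'id', 'num' }: CONFLICT

F, T have no nullable alternative, so no FIRST/FOLLOW check is needed there.

So the grammar has 1 FIRST/FOLLOW conflict (marked CONFLICT above).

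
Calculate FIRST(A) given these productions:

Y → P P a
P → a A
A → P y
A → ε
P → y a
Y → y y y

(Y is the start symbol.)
To compute FIRST(A), examine every production with A on the left-hand side, reading each right-hand side left to right until a non-nullable symbol is reached.

FIRST sets of the other non-terminals involved (by the same procedure, iterated to a fixed point):
  FIRST(P) = { 'a', 'y' }

From A → P y:
  - P is a non-terminal: add FIRST(P) \ {ε} = { 'a', 'y' }
    P is not nullable, so stop
From A → ε:
  - ε-production, so ε ∈ FIRST(A)

Collecting: FIRST(A) = { 'a', 'y', ε }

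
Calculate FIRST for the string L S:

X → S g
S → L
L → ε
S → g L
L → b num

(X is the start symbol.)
FIRST sets of the non-terminals involved (from the grammar, by fixed-point iteration):
  FIRST(L) = { 'b', ε }
  FIRST(S) = { 'b', 'g', ε }

To compute FIRST(L S), process the symbols left to right:
Symbol L is a non-terminal. Add FIRST(L) \ {ε} = { 'b' }
L is nullable (ε ∈ FIRST(L)), continue to the next symbol.
Symbol S is a non-terminal. Add FIRST(S) \ {ε} = { 'b', 'g' }
S is nullable (ε ∈ FIRST(S)), continue to the next symbol.
All symbols are nullable, so ε is in the result.
FIRST(L S) = { 'b', 'g', ε }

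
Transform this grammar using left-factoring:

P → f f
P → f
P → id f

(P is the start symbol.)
Left-factoring transforms A → αβ₁ | αβ₂ into A → αA' and A' → β₁ | β₂
(α is the longest common prefix among the alternatives). Repeat until
no nonterminal has two alternatives with a common prefix.

Round 1: P has alternatives sharing prefix 'f'. Introduce P': P → f P'
  Add: P' → f
  Add: P' → ε

No remaining common prefixes — done.

Resulting grammar:
P → f P'
P' → f
P' → ε
P → id f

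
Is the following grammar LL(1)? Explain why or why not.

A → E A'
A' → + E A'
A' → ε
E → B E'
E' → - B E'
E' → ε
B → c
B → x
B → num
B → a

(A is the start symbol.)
A grammar is LL(1) if for each non-terminal N with multiple productions, the predict sets of those productions are pairwise disjoint, where PREDICT(N → α) = (FIRST(α) \ {ε}) ∪ (FOLLOW(N) if α ⇒* ε).

Relevant sets:
  FOLLOW(A') = { $ }
  FOLLOW(E') = { $, '+' }

For A':
  PREDICT(A' → '+' E A') = { '+' }
  PREDICT(A' → ε) = { $ }
For E':
  PREDICT(E' → '-' B E') = { '-' }
  PREDICT(E' → ε) = { $, '+' }
For B:
  PREDICT(B → c) = { 'c' }
  PREDICT(B → x) = { 'x' }
  PREDICT(B → num) = { 'num' }
  PREDICT(B → a) = { 'a' }
A, E have a single production, so nothing to check there.

All predict sets are disjoint. The grammar IS LL(1).

Answer: Yes, the grammar is LL(1).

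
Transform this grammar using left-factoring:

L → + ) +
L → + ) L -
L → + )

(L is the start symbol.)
L → + ) L'
L' → +
L' → L -
L' → ε

Left-factoring transforms A → αβ₁ | αβ₂ into A → αA' and A' → β₁ | β₂
(α is the longest common prefix among the alternatives). Repeat until
no nonterminal has two alternatives with a common prefix.

Round 1: L has alternatives sharing prefix '+ )'. Introduce L': L → + ) L'
  Add: L' → +
  Add: L' → L -
  Add: L' → ε

No remaining common prefixes — done.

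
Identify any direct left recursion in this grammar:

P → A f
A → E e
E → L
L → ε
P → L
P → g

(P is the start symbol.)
No direct left recursion

Direct left recursion occurs when N → N α for some non-terminal N (the right-hand side begins with the left-hand side itself).

P → A f: starts with A
A → E e: starts with E
E → L: starts with L
L → ε: starts with ε
P → L: starts with L
P → g: starts with g

No direct left recursion found.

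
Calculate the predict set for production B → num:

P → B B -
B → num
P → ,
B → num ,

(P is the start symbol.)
PREDICT(B → num) = (FIRST(RHS) \ {ε}) ∪ (FOLLOW(B) if ε ∈ FIRST(RHS), i.e. RHS ⇒* ε)
FIRST(num) = { 'num' }
ε ∉ FIRST(num), so FOLLOW(B) is not added.
PREDICT(B → num) = { 'num' }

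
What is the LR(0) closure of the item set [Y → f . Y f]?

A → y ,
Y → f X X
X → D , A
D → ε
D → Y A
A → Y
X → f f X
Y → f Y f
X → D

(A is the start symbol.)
{ [Y → . f X X], [Y → . f Y f], [Y → f . Y f] }

To compute CLOSURE, for each item [A → α.Bβ] where B is a non-terminal, add [B → .γ] for all productions B → γ; repeat for the newly added items until nothing changes.

Start with: [Y → f . Y f]
  [Y → f . Y f] has the dot before Y: add [Y → . f X X], [Y → . f Y f]
No further items can be added.

CLOSURE = { [Y → . f X X], [Y → . f Y f], [Y → f . Y f] }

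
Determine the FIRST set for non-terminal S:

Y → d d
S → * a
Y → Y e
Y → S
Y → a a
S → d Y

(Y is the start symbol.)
{ '*', 'd' }

To compute FIRST(S), examine every production with S on the left-hand side, reading each right-hand side left to right until a non-nullable symbol is reached.

From S → * a:
  - '*' is a terminal: add '*' and stop
From S → d Y:
  - d is a terminal: add 'd' and stop

Collecting: FIRST(S) = { '*', 'd' }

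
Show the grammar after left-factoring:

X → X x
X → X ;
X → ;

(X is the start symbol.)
Left-factoring transforms A → αβ₁ | αβ₂ into A → αA' and A' → β₁ | β₂
(α is the longest common prefix among the alternatives). Repeat until
no nonterminal has two alternatives with a common prefix.

Round 1: X has alternatives sharing prefix 'X'. Introduce X': X → X X'
  Add: X' → x
  Add: X' → ;

No remaining common prefixes — done.

Resulting grammar:
X → X X'
X' → x
X' → ;
X → ;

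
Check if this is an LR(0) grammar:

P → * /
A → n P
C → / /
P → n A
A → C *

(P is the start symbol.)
Augment with P' → P and build the canonical LR(0) collection (I0 = CLOSURE({[P' → . P]}), then GOTO on every symbol after a dot until no new states appear). It has 12 states:
  I0: { [P → . * /], [P → . n A], [P' → . P] }  — shift
  I1: { [P → * . /] }  — shift
  I2: { [P' → P .] }  — accept
  I3: { [A → . C *], [A → . n P], [C → . / /], [P → n . A] }  — shift
  I4: { [C → / . /] }  — shift
  I5: { [P → n A .] }  — reduce
  I6: { [A → C . *] }  — shift
  I7: { [A → n . P], [P → . * /], [P → . n A] }  — shift
  I8: { [A → n P .] }  — reduce
  I9: { [A → C * .] }  — reduce
  I10: { [C → / / .] }  — reduce
  I11: { [P → * / .] }  — reduce

Every state is either a pure shift/goto state or contains exactly one complete item and nothing to shift — no conflicts. The grammar is LR(0).

Answer: Yes, the grammar is LR(0)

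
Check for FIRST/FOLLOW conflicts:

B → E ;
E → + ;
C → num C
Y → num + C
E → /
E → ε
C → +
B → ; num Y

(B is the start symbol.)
No FIRST/FOLLOW conflicts.

A FIRST/FOLLOW conflict occurs when a non-terminal N has a nullable alternative N → β (β ⇒* ε) and another alternative N → α with FIRST(α) ∩ FOLLOW(N) ≠ ∅: on such a lookahead the parser cannot decide between expanding α and letting N vanish via β.

Nullable non-terminals: E.

E: nullable alternative(s) E → ε; FOLLOW(E) = { ';' }
  E → + ;: FIRST \ {ε} = { '+' } — disjoint from FOLLOW(E)
  E → /: FIRST \ {ε} = { '/' } — disjoint from FOLLOW(E)
  E → ε: FIRST \ {ε} = { } — this is the only nullable alternative, skip

B, C, Y have no nullable alternative, so no FIRST/FOLLOW check is needed there.

No FIRST/FOLLOW conflicts found.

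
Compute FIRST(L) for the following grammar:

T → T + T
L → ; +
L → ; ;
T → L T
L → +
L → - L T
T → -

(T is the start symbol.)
From L → ; +:
  - ';' is a terminal: add ';' and stop
From L → ; ;:
  - ';' is a terminal: add ';' and stop
From L → +:
  - '+' is a terminal: add '+' and stop
From L → - L T:
  - '-' is a terminal: add '-' and stop

Collecting: FIRST(L) = { '+', '-', ';' }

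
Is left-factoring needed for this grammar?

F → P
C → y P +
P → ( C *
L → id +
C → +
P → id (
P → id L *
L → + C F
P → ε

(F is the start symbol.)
Left-factoring is needed when two productions for the same non-terminal
share a common prefix on the right-hand side.

Productions for C:
  C → y P +
  C → +
Productions for P:
  P → ( C *
  P → id (
  P → id L *
  P → ε
Productions for L:
  L → id +
  L → + C F

Found common prefix 'id' in productions for P

Answer: Yes, P has productions with common prefix 'id'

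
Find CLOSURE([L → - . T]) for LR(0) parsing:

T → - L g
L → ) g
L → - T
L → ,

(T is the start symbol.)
{ [L → - . T], [T → . - L g] }

To compute CLOSURE, for each item [A → α.Bβ] where B is a non-terminal, add [B → .γ] for all productions B → γ; repeat for the newly added items until nothing changes.

Start with: [L → - . T]
  [L → - . T] has the dot before T: add [T → . - L g]
No further items can be added.

CLOSURE = { [L → - . T], [T → . - L g] }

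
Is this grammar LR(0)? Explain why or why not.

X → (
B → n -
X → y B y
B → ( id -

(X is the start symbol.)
A grammar is LR(0) if no state in the canonical LR(0) collection has:
  - both a shift item (dot before a terminal) and a complete item (shift-reduce conflict), or
  - two or more complete items (reduce-reduce conflict; the accept item [X' → X .] counts as a complete item here).

Augment with X' → X and build the canonical LR(0) collection (I0 = CLOSURE({[X' → . X]}), then GOTO on every symbol after a dot until no new states appear). It has 11 states:
  I0: { [X → . (], [X → . y B y], [X' → . X] }  — shift
  I1: { [X → ( .] }  — reduce
  I2: { [X' → X .] }  — accept
  I3: { [B → . ( id -], [B → . n -], [X → y . B y] }  — shift
  I4: { [B → ( . id -] }  — shift
  I5: { [X → y B . y] }  — shift
  I6: { [B → n . -] }  — shift
  I7: { [B → n - .] }  — reduce
  I8: { [X → y B y .] }  — reduce
  I9: { [B → ( id . -] }  — shift
  I10: { [B → ( id - .] }  — reduce

Every state is either a pure shift/goto state or contains exactly one complete item and nothing to shift — no conflicts. The grammar is LR(0).

Answer: Yes, the grammar is LR(0)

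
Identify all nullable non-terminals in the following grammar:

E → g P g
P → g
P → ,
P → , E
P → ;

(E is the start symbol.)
A non-terminal is nullable if it can derive ε (the empty string): either it has an ε-production, or it has a production whose right-hand side consists entirely of nullable non-terminals.

There are no ε-productions, so no non-terminal can derive ε.
No non-terminals are nullable.

Answer: None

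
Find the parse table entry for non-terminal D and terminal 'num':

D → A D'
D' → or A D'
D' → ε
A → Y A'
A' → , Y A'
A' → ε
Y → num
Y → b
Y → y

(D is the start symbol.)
D → A D'

To find M[D, 'num'], we find productions for D where 'num' is in the predict set (PREDICT(N → α) = (FIRST(α) \ {ε}) ∪ (FOLLOW(N) if α ⇒* ε)).

Relevant sets:
  FIRST(A) = { 'b', 'num', 'y' }

D → A D': PREDICT = { 'b', 'num', 'y' }
  'num' is in predict set, so this production goes in M[D, 'num']

M[D, 'num'] = D → A D'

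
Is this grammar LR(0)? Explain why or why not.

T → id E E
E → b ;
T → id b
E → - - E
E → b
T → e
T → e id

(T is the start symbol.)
A grammar is LR(0) if no state in the canonical LR(0) collection has:
  - both a shift item (dot before a terminal) and a complete item (shift-reduce conflict), or
  - two or more complete items (reduce-reduce conflict; the accept item [T' → T .] counts as a complete item here).

Augment with T' → T and build the canonical LR(0) collection (I0 = CLOSURE({[T' → . T]}), then GOTO on every symbol after a dot until no new states appear). It has 13 states:
  I0: { [T → . e id], [T → . e], [T → . id E E], [T → . id b], [T' → . T] }  — shift
  I1: { [T' → T .] }  — accept
  I2: { [T → e . id], [T → e .] }  — shift, reduce
  I3: { [E → . - - E], [E → . b ;], [E → . b], [T → id . E E], [T → id . b] }  — shift
  I4: { [E → - . - E] }  — shift
  I5: { [E → . - - E], [E → . b ;], [E → . b], [T → id E . E] }  — shift
  I6: { [E → b . ;], [E → b .], [T → id b .] }  — shift, 2 reduces
  I7: { [E → b ; .] }  — reduce
  I8: { [T → id E E .] }  — reduce
  I9: { [E → b . ;], [E → b .] }  — shift, reduce
  I10: { [E → - - . E], [E → . - - E], [E → . b ;], [E → . b] }  — shift
  I11: { [E → - - E .] }  — reduce
  I12: { [T → e id .] }  — reduce

Conflict in state I2:
  Shift-reduce conflict between [T → e .] and [T → e . id]
So the grammar is NOT LR(0).

Answer: No. Shift-reduce conflict between [T → e .] and [T → e . id]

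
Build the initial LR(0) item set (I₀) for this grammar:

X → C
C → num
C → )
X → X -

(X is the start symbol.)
{ [C → . )], [C → . num], [X → . C], [X → . X -], [X' → . X] }

First, augment the grammar with X' → X
I₀ = CLOSURE({ [X' → . X] }):
  [X' → . X] has the dot before X: add [X → . C], [X → . X -]
  [X → . C] has the dot before C: add [C → . num], [C → . )]
No further items can be added.

I₀ = { [C → . )], [C → . num], [X → . C], [X → . X -], [X' → . X] }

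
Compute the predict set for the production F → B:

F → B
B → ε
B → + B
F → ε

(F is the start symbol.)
{ $, '+' }

PREDICT(F → B) = (FIRST(RHS) \ {ε}) ∪ (FOLLOW(F) if ε ∈ FIRST(RHS), i.e. RHS ⇒* ε)
FIRST(B) = { '+', ε }
FIRST(B) = { '+', ε }
ε ∈ FIRST(B) (the right-hand side is nullable), so add FOLLOW(F) = { $ }
PREDICT(F → B) = { $, '+' }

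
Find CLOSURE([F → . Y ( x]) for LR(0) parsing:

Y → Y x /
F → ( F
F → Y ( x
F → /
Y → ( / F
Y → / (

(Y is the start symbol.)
{ [F → . Y ( x], [Y → . ( / F], [Y → . / (], [Y → . Y x /] }

Start with: [F → . Y ( x]
  [F → . Y ( x] has the dot before Y: add [Y → . Y x /], [Y → . ( / F], [Y → . / (]
No further items can be added.

CLOSURE = { [F → . Y ( x], [Y → . ( / F], [Y → . / (], [Y → . Y x /] }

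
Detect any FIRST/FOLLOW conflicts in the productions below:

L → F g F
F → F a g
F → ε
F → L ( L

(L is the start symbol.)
Yes. F → F a g with FOLLOW(F) on { 'a', 'g' }; F → L '(' L with FOLLOW(F) on { 'a', 'g' }

A FIRST/FOLLOW conflict occurs when a non-terminal N has a nullable alternative N → β (β ⇒* ε) and another alternative N → α with FIRST(α) ∩ FOLLOW(N) ≠ ∅: on such a lookahead the parser cannot decide between expanding α and letting N vanish via β.

Nullable non-terminals: F.
FIRST sets used below: FIRST(F) = { 'a', 'g', ε }, FIRST(L) = { 'a', 'g' }

F: nullable alternative(s) F → ε; FOLLOW(F) = { $, '(', 'a', 'g' }
  F → F a g: FIRST \ {ε} = { 'a', 'g' } — overlaps FOLLOW(F) on { 'a', 'g' }: CONFLICT
  F → ε: FIRST \ {ε} = { } — this is the only nullable alternative, skip
  F → L ( L: FIRST \ {ε} = { 'a', 'g' } — overlaps FOLLOW(F) on { 'a', 'g' }: CONFLICT

L has no nullable alternative, so no FIRST/FOLLOW check is needed there.

So the grammar has 2 FIRST/FOLLOW conflicts (marked CONFLICT above).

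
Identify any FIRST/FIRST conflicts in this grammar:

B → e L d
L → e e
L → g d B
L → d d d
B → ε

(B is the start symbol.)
Productions for B:
  B → e L d: FIRST = { 'e' }
  B → ε: FIRST = { ε }
Productions for L:
  L → e e: FIRST = { 'e' }
  L → g d B: FIRST = { 'g' }
  L → d d d: FIRST = { 'd' }

All alternatives of each non-terminal have pairwise disjoint FIRST sets.

Answer: No FIRST/FIRST conflicts.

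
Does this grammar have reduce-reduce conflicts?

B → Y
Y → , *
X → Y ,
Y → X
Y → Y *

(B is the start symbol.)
No reduce-reduce conflicts

A reduce-reduce conflict occurs when an LR(0) state has two complete items [A → α .] and [B → β .] — both call for a reduction, and with no lookahead the parser cannot choose between them.

Augment with B' → B and build the canonical LR(0) collection (I0 = CLOSURE({[B' → . B]}), then GOTO on every symbol after a dot until no new states appear). It has 8 states:
  I0: { [B → . Y], [B' → . B], [X → . Y ,], [Y → . , *], [Y → . X], [Y → . Y *] }  — shift
  I1: { [Y → , . *] }  — shift
  I2: { [B' → B .] }  — accept
  I3: { [Y → X .] }  — reduce
  I4: { [B → Y .], [X → Y . ,], [Y → Y . *] }  — shift, reduce
  I5: { [Y → Y * .] }  — reduce
  I6: { [X → Y , .] }  — reduce
  I7: { [Y → , * .] }  — reduce

No state contains more than one complete item.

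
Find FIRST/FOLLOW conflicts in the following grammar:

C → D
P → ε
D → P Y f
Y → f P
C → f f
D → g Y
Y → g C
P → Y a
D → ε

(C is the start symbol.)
Yes. C → f f with FOLLOW(C) on { 'f' }; P → Y a with FOLLOW(P) on { 'f', 'g' }; D → P Y f with FOLLOW(D) on { 'f' }

A FIRST/FOLLOW conflict occurs when a non-terminal N has a nullable alternative N → β (β ⇒* ε) and another alternative N → α with FIRST(α) ∩ FOLLOW(N) ≠ ∅: on such a lookahead the parser cannot decide between expanding α and letting N vanish via β.

Nullable non-terminals: C, D, P.
FIRST sets used below: FIRST(D) = { 'f', 'g', ε }, FIRST(P) = { 'f', 'g', ε }, FIRST(Y) = { 'f', 'g' }

C: nullable alternative(s) C → D; FOLLOW(C) = { $, 'a', 'f' }
  C → D: FIRST \ {ε} = { 'f', 'g' } — this is the only nullable alternative, skip
  C → f f: FIRST \ {ε} = { 'f' } — overlaps FOLLOW(C) on { 'f' }: CONFLICT

D: nullable alternative(s) D → ε; FOLLOW(D) = { $, 'a', 'f' }
  D → P Y f: FIRST \ {ε} = { 'f', 'g' } — overlaps FOLLOW(D) on { 'f' }: CONFLICT
  D → g Y: FIRST \ {ε} = { 'g' } — disjoint from FOLLOW(D)
  D → ε: FIRST \ {ε} = { } — this is the only nullable alternative, skip

P: nullable alternative(s) P → ε; FOLLOW(P) = { $, 'a', 'f', 'g' }
  P → ε: FIRST \ {ε} = { } — this is the only nullable alternative, skip
  P → Y a: FIRST \ {ε} = { 'f', 'g' } — overlaps FOLLOW(P) on { 'f', 'g' }: CONFLICT

Y has no nullable alternative, so no FIRST/FOLLOW check is needed there.

So the grammar has 3 FIRST/FOLLOW conflicts (marked CONFLICT above).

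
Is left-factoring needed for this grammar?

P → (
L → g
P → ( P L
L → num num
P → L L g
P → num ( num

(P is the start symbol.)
Yes, P has productions with common prefix '('

Left-factoring is needed when two productions for the same non-terminal
share a common prefix on the right-hand side.

Productions for P:
  P → (
  P → ( P L
  P → L L g
  P → num ( num
Productions for L:
  L → g
  L → num num

Found common prefix '(' in productions for P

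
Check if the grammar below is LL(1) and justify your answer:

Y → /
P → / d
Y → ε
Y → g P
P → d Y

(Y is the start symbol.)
Yes, the grammar is LL(1).

A grammar is LL(1) if for each non-terminal N with multiple productions, the predict sets of those productions are pairwise disjoint, where PREDICT(N → α) = (FIRST(α) \ {ε}) ∪ (FOLLOW(N) if α ⇒* ε).

Relevant sets:
  FOLLOW(Y) = { $ }

For Y:
  PREDICT(Y → '/') = { '/' }
  PREDICT(Y → ε) = { $ }
  PREDICT(Y → g P) = { 'g' }
For P:
  PREDICT(P → '/' d) = { '/' }
  PREDICT(P → d Y) = { 'd' }

All predict sets are disjoint. The grammar IS LL(1).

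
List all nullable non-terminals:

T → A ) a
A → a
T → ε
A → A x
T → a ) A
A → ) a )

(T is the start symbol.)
A non-terminal is nullable if it can derive ε (the empty string): either it has an ε-production, or it has a production whose right-hand side consists entirely of nullable non-terminals.

ε-productions: T → ε
So T is immediately nullable.
No further non-terminal can be added: every production for the remaining non-terminals contains a terminal or a non-nullable non-terminal.
Nullable = { 'T' }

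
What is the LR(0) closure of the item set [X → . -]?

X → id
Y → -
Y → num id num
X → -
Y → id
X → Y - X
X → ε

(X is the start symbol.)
{ [X → . -] }

To compute CLOSURE, for each item [A → α.Bβ] where B is a non-terminal, add [B → .γ] for all productions B → γ; repeat for the newly added items until nothing changes.

Start with: [X → . -]
The dot precedes the terminal '-', so nothing is added.

CLOSURE = { [X → . -] }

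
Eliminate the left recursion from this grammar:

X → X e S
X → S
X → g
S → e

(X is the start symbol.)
X → S X'
X → g X'
X' → e S X'
X' → ε
S → e

X is directly left-recursive. The standard transformation for
  A → A α₁ | ... | A α_m | β₁ | ... | β_n
is
  A  → β₁ A' | ... | β_n A'
  A' → α₁ A' | ... | α_m A' | ε

X → S becomes X → S X'
X → g becomes X → g X'
X → X e S becomes X' → e S X'
Add X' → ε

Productions for other non-terminals are unchanged:
  S → e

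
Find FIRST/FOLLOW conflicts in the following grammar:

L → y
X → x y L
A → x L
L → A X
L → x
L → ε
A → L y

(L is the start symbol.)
Yes. L → y with FOLLOW(L) on { 'y' }; L → A X with FOLLOW(L) on { 'x', 'y' }; L → x with FOLLOW(L) on { 'x' }

A FIRST/FOLLOW conflict occurs when a non-terminal N has a nullable alternative N → β (β ⇒* ε) and another alternative N → α with FIRST(α) ∩ FOLLOW(N) ≠ ∅: on such a lookahead the parser cannot decide between expanding α and letting N vanish via β.

Nullable non-terminals: L.
FIRST sets used below: FIRST(A) = { 'x', 'y' }

L: nullable alternative(s) L → ε; FOLLOW(L) = { $, 'x', 'y' }
  L → y: FIRST \ {ε} = { 'y' } — overlaps FOLLOW(L) on { 'y' }: CONFLICT
  L → A X: FIRST \ {ε} = { 'x', 'y' } — overlaps FOLLOW(L) on { 'x', 'y' }: CONFLICT
  L → x: FIRST \ {ε} = { 'x' } — overlaps FOLLOW(L) on { 'x' }: CONFLICT
  L → ε: FIRST \ {ε} = { } — this is the only nullable alternative, skip

A, X have no nullable alternative, so no FIRST/FOLLOW check is needed there.

So the grammar has 3 FIRST/FOLLOW conflicts (marked CONFLICT above).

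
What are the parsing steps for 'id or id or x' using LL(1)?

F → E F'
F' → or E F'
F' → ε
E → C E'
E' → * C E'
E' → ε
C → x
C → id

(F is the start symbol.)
LL(1) parsing maintains a stack (initially the start symbol over $) and the input. At each step: if the stack top is a terminal, match it against the current input token; if it is a non-terminal N, replace it with the RHS of M[N, lookahead] (the unique production whose predict set contains the lookahead).

Stack is shown with the top on the left.

Stack       Input            Action
-----------------------------------
F $         id or id or x $  output F → E F'
E F' $      id or id or x $  output E → C E'
C E' F' $   id or id or x $  output C → id
id E' F' $  id or id or x $  match 'id'
E' F' $     or id or x $     output E' → ε
F' $        or id or x $     output F' → or E F'
or E F' $   or id or x $     match 'or'
E F' $      id or x $        output E → C E'
C E' F' $   id or x $        output C → id
id E' F' $  id or x $        match 'id'
E' F' $     or x $           output E' → ε
F' $        or x $           output F' → or E F'
or E F' $   or x $           match 'or'
E F' $      x $              output E → C E'
C E' F' $   x $              output C → x
x E' F' $   x $              match 'x'
E' F' $     $                output E' → ε
F' $        $                output F' → ε
$           $                accept

The string is accepted.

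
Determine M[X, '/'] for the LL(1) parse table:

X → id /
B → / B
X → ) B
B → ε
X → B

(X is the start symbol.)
X → B

To find M[X, '/'], we find productions for X where '/' is in the predict set (PREDICT(N → α) = (FIRST(α) \ {ε}) ∪ (FOLLOW(N) if α ⇒* ε)).

Relevant sets:
  FIRST(B) = { '/', ε }
  FOLLOW(X) = { $ }

X → id /: PREDICT = { 'id' }
X → ) B: PREDICT = { ')' }
X → B: PREDICT = { $, '/' }
  '/' is in predict set, so this production goes in M[X, '/']

M[X, '/'] = X → B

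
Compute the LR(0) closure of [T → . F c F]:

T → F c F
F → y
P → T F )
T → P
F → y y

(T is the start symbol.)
To compute CLOSURE, for each item [A → α.Bβ] where B is a non-terminal, add [B → .γ] for all productions B → γ; repeat for the newly added items until nothing changes.

Start with: [T → . F c F]
  [T → . F c F] has the dot before F: add [F → . y], [F → . y y]
No further items can be added.

CLOSURE = { [F → . y y], [F → . y], [T → . F c F] }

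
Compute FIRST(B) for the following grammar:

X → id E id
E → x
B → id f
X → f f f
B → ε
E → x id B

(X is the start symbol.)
{ 'id', ε }

To compute FIRST(B), examine every production with B on the left-hand side, reading each right-hand side left to right until a non-nullable symbol is reached.

From B → id f:
  - id is a terminal: add 'id' and stop
From B → ε:
  - ε-production, so ε ∈ FIRST(B)

Collecting: FIRST(B) = { 'id', ε }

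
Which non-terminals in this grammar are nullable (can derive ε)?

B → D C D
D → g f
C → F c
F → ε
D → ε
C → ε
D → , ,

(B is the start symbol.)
A non-terminal is nullable if it can derive ε (the empty string): either it has an ε-production, or it has a production whose right-hand side consists entirely of nullable non-terminals.

ε-productions: F → ε, D → ε, C → ε
So F, D, C are immediately nullable.
B → D C D: every symbol on the right is nullable, so B is nullable too.
Every non-terminal is now nullable.
Nullable = { 'B', 'C', 'D', 'F' }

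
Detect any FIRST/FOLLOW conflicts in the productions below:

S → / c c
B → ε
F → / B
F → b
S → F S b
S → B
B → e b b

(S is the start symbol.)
Nullable non-terminals: B, S.
FIRST sets used below: FIRST(F) = { '/', 'b' }, FIRST(B) = { 'e', ε }

B: nullable alternative(s) B → ε; FOLLOW(B) = { $, '/', 'b', 'e' }
  B → ε: FIRST \ {ε} = { } — this is the only nullable alternative, skip
  B → e b b: FIRST \ {ε} = { 'e' } — overlaps FOLLOW(B) on { 'e' }: CONFLICT

S: nullable alternative(s) S → B; FOLLOW(S) = { $, 'b' }
  S → / c c: FIRST \ {ε} = { '/' } — disjoint from FOLLOW(S)
  S → F S b: FIRST \ {ε} = { '/', 'b' } — overlaps FOLLOW(S) on { 'b' }: CONFLICT
  S → B: FIRST \ {ε} = { 'e' } — this is the only nullable alternative, skip

F has no nullable alternative, so no FIRST/FOLLOW check is needed there.

So the grammar has 2 FIRST/FOLLOW conflicts (marked CONFLICT above).

Answer: Yes. S → F S b with FOLLOW(S) on { 'b' }; B → e b b with FOLLOW(B) on { 'e' }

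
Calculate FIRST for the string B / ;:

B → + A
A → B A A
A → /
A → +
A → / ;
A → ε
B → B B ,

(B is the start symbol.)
FIRST sets of the non-terminals involved (from the grammar, by fixed-point iteration):
  FIRST(B) = { '+' }

To compute FIRST(B / ;), process the symbols left to right:
Symbol B is a non-terminal. Add FIRST(B) \ {ε} = { '+' }
B is not nullable (ε ∉ FIRST(B)), so stop here.
FIRST(B / ;) = { '+' }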